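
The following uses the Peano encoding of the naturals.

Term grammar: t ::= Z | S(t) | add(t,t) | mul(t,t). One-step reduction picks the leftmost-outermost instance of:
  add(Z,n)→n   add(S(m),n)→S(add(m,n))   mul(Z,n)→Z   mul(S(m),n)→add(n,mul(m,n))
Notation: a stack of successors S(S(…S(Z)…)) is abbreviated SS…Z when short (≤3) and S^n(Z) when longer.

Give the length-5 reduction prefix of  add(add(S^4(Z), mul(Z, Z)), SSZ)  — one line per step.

Answer: after 5 steps: S(S(add(S(add(SZ, mul(Z, Z))), SSZ)))

Working:
  start: add(add(S^4(Z), mul(Z, Z)), SSZ)
  [1] add(S(add(SSSZ, mul(Z, Z))), SSZ)
  [2] S(add(add(SSSZ, mul(Z, Z)), SSZ))
  [3] S(add(S(add(SSZ, mul(Z, Z))), SSZ))
  [4] S(S(add(add(SSZ, mul(Z, Z)), SSZ)))
  [5] S(S(add(S(add(SZ, mul(Z, Z))), SSZ)))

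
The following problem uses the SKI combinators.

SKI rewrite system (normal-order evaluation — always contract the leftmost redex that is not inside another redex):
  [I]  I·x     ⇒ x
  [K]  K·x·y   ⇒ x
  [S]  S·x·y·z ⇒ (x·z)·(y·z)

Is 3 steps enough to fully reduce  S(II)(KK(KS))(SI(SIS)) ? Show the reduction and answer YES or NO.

Answer: NO — after 3 steps the term is SI(SIS)(KK(KS)(SI(SIS))), not yet normal

Derivation:
  start: S(II)(KK(KS))(SI(SIS))
  [1] II(SI(SIS))(KK(KS)(SI(SIS)))
  [2] I(SI(SIS))(KK(KS)(SI(SIS)))
  [3] SI(SIS)(KK(KS)(SI(SIS)))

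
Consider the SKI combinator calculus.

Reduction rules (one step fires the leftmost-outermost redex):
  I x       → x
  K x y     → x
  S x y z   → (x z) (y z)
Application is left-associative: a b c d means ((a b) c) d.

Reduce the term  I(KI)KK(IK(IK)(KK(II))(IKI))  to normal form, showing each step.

Answer: normal form = K(K(KI))  (in 7 steps)

Derivation:
  start: I(KI)KK(IK(IK)(KK(II))(IKI))
  →1  KIKK(IK(IK)(KK(II))(IKI))
  →2  IK(IK(IK)(KK(II))(IKI))
  →3  K(IK(IK)(KK(II))(IKI))
  →4  K(K(IK)(KK(II))(IKI))
  →5  K(IK(IKI))
  →6  K(K(IKI))
  →7  K(K(KI))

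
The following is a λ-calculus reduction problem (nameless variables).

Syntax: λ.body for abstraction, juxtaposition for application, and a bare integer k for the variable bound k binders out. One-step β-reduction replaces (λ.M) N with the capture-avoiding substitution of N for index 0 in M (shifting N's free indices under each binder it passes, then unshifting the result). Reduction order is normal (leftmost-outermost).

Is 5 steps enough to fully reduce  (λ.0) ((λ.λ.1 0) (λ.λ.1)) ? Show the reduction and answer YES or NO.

Answer: YES — reaches normal form λ.λ.1 in 3 ≤ 5 steps

Working:
  start: (λ.0) ((λ.λ.1 0) (λ.λ.1))
  step 1: (λ.λ.1 0) (λ.λ.1)
  step 2: λ.(λ.λ.1) 0
  step 3: λ.λ.1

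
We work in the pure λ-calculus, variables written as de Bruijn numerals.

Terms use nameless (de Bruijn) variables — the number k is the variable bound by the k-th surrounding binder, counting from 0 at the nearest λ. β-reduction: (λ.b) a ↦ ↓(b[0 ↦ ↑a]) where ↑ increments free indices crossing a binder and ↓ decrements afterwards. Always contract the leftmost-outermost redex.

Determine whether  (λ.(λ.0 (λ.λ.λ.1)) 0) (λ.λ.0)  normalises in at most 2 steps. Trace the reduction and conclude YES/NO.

Answer: NO — after 2 steps the term is (λ.λ.0) (λ.λ.λ.1), not yet normal

Derivation:
  start: (λ.(λ.0 (λ.λ.λ.1)) 0) (λ.λ.0)
  [1] (λ.0 (λ.λ.λ.1)) (λ.λ.0)
  [2] (λ.λ.0) (λ.λ.λ.1)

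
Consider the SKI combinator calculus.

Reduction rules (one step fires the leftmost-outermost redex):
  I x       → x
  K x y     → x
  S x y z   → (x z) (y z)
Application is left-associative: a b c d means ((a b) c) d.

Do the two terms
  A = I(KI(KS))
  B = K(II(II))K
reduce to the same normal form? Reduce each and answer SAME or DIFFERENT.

Term A:
  start: I(KI(KS))
  [1] KI(KS)
  [2] I

Term B:
  start: K(II(II))K
  [1] II(II)
  [2] I(II)
  [3] II
  [4] I

Answer: SAME — A ⇓ I, B ⇓ I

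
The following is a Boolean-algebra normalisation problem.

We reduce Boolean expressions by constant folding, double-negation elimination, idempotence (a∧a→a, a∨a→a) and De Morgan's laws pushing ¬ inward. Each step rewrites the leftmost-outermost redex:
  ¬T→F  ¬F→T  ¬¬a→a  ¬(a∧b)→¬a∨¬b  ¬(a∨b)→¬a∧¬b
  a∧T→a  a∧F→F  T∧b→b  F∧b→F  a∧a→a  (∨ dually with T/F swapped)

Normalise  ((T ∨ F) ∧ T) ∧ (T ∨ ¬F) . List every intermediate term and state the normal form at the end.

Answer: normal form = T  (in 4 steps)

Working:
  start: ((T ∨ F) ∧ T) ∧ (T ∨ ¬F)
  step 1: (T ∨ F) ∧ (T ∨ ¬F)
  step 2: T ∧ (T ∨ ¬F)
  step 3: T ∨ ¬F
  step 4: T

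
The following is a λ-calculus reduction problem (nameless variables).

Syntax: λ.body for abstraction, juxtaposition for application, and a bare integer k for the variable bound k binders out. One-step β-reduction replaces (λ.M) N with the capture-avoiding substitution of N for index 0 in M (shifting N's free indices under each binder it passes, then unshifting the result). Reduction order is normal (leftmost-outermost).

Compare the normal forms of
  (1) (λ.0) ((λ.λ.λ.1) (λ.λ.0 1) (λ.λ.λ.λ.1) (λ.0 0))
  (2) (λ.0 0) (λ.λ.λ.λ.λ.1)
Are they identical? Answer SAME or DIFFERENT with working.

Answer: SAME — A ⇓ λ.λ.λ.λ.1, B ⇓ λ.λ.λ.λ.1

Derivation:
Term A:
  start: (λ.0) ((λ.λ.λ.1) (λ.λ.0 1) (λ.λ.λ.λ.1) (λ.0 0))
  [1] (λ.λ.λ.1) (λ.λ.0 1) (λ.λ.λ.λ.1) (λ.0 0)
  [2] (λ.λ.1) (λ.λ.λ.λ.1) (λ.0 0)
  [3] (λ.λ.λ.λ.λ.1) (λ.0 0)
  [4] λ.λ.λ.λ.1

Term B:
  start: (λ.0 0) (λ.λ.λ.λ.λ.1)
  [1] (λ.λ.λ.λ.λ.1) (λ.λ.λ.λ.λ.1)
  [2] λ.λ.λ.λ.1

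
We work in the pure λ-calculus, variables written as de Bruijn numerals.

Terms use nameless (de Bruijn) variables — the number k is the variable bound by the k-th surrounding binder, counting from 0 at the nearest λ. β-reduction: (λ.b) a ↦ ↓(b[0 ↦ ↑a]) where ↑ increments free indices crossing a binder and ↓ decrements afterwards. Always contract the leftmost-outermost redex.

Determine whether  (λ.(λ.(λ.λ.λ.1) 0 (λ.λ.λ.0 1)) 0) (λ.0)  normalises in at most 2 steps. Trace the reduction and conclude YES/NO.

Answer: NO — after 2 steps the term is (λ.λ.λ.1) (λ.0) (λ.λ.λ.0 1), not yet normal

Working:
  start: (λ.(λ.(λ.λ.λ.1) 0 (λ.λ.λ.0 1)) 0) (λ.0)
  step 1: (λ.(λ.λ.λ.1) 0 (λ.λ.λ.0 1)) (λ.0)
  step 2: (λ.λ.λ.1) (λ.0) (λ.λ.λ.0 1)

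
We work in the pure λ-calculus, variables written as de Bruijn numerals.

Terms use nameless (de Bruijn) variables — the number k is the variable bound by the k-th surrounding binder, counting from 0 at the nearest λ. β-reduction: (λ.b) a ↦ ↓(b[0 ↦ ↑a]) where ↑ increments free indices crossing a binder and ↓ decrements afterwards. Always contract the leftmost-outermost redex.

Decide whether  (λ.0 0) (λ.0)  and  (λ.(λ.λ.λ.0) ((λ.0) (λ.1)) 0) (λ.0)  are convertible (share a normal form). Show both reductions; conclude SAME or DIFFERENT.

Term A:
  start: (λ.0 0) (λ.0)
  step 1: (λ.0) (λ.0)
  step 2: λ.0

Term B:
  start: (λ.(λ.λ.λ.0) ((λ.0) (λ.1)) 0) (λ.0)
  step 1: (λ.λ.λ.0) ((λ.0) (λ.λ.0)) (λ.0)
  step 2: (λ.λ.0) (λ.0)
  step 3: λ.0

Answer: SAME — A ⇓ λ.0, B ⇓ λ.0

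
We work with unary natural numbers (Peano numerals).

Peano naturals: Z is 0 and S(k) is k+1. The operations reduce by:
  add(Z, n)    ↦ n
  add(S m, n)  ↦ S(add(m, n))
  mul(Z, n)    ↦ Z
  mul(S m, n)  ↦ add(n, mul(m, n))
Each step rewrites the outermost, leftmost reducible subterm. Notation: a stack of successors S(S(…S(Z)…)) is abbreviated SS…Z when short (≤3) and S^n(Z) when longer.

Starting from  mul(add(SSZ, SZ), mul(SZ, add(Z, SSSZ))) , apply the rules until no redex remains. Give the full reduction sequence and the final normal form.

  start: mul(add(SSZ, SZ), mul(SZ, add(Z, SSSZ)))
  step 1: mul(S(add(SZ, SZ)), mul(SZ, add(Z, SSSZ)))
  step 2: add(mul(SZ, add(Z, SSSZ)), mul(add(SZ, SZ), mul(SZ, add(Z, SSSZ))))
  step 3: add(add(add(Z, SSSZ), mul(Z, add(Z, SSSZ))), mul(add(SZ, SZ), mul(SZ, add(Z, SSSZ))))
  step 4: add(add(SSSZ, mul(Z, add(Z, SSSZ))), mul(add(SZ, SZ), mul(SZ, add(Z, SSSZ))))
  step 5: add(S(add(SSZ, mul(Z, add(Z, SSSZ)))), mul(add(SZ, SZ), mul(SZ, add(Z, SSSZ))))
  step 6: S(add(add(SSZ, mul(Z, add(Z, SSSZ))), mul(add(SZ, SZ), mul(SZ, add(Z, SSSZ)))))
  step 7: S(add(S(add(SZ, mul(Z, add(Z, SSSZ)))), mul(add(SZ, SZ), mul(SZ, add(Z, SSSZ)))))
  step 8: S(S(add(add(SZ, mul(Z, add(Z, SSSZ))), mul(add(SZ, SZ), mul(SZ, add(Z, SSSZ))))))
  step 9: S(S(add(S(add(Z, mul(Z, add(Z, SSSZ)))), mul(add(SZ, SZ), mul(SZ, add(Z, SSSZ))))))
  step 10: S(S(S(add(add(Z, mul(Z, add(Z, SSSZ))), mul(add(SZ, SZ), mul(SZ, add(Z, SSSZ)))))))
  step 11: S(S(S(add(mul(Z, add(Z, SSSZ)), mul(add(SZ, SZ), mul(SZ, add(Z, SSSZ)))))))
  step 12: S(S(S(add(Z, mul(add(SZ, SZ), mul(SZ, add(Z, SSSZ)))))))
  step 13: S(S(S(mul(add(SZ, SZ), mul(SZ, add(Z, SSSZ))))))
  step 14: S(S(S(mul(S(add(Z, SZ)), mul(SZ, add(Z, SSSZ))))))
  step 15: S(S(S(add(mul(SZ, add(Z, SSSZ)), mul(add(Z, SZ), mul(SZ, add(Z, SSSZ)))))))
  step 16: S(S(S(add(add(add(Z, SSSZ), mul(Z, add(Z, SSSZ))), mul(add(Z, SZ), mul(SZ, add(Z, SSSZ)))))))
  step 17: S(S(S(add(add(SSSZ, mul(Z, add(Z, SSSZ))), mul(add(Z, SZ), mul(SZ, add(Z, SSSZ)))))))
  step 18: S(S(S(add(S(add(SSZ, mul(Z, add(Z, SSSZ)))), mul(add(Z, SZ), mul(SZ, add(Z, SSSZ)))))))
  step 19: S(S(S(S(add(add(SSZ, mul(Z, add(Z, SSSZ))), mul(add(Z, SZ), mul(SZ, add(Z, SSSZ))))))))
  step 20: S(S(S(S(add(S(add(SZ, mul(Z, add(Z, SSSZ)))), mul(add(Z, SZ), mul(SZ, add(Z, SSSZ))))))))
  step 21: S(S(S(S(S(add(add(SZ, mul(Z, add(Z, SSSZ))), mul(add(Z, SZ), mul(SZ, add(Z, SSSZ)))))))))
  step 22: S(S(S(S(S(add(S(add(Z, mul(Z, add(Z, SSSZ)))), mul(add(Z, SZ), mul(SZ, add(Z, SSSZ)))))))))
  step 23: S(S(S(S(S(S(add(add(Z, mul(Z, add(Z, SSSZ))), mul(add(Z, SZ), mul(SZ, add(Z, SSSZ))))))))))
  step 24: S(S(S(S(S(S(add(mul(Z, add(Z, SSSZ)), mul(add(Z, SZ), mul(SZ, add(Z, SSSZ))))))))))
  step 25: S(S(S(S(S(S(add(Z, mul(add(Z, SZ), mul(SZ, add(Z, SSSZ))))))))))
  step 26: S(S(S(S(S(S(mul(add(Z, SZ), mul(SZ, add(Z, SSSZ)))))))))
  step 27: S(S(S(S(S(S(mul(SZ, mul(SZ, add(Z, SSSZ)))))))))
  step 28: S(S(S(S(S(S(add(mul(SZ, add(Z, SSSZ)), mul(Z, mul(SZ, add(Z, SSSZ))))))))))
  step 29: S(S(S(S(S(S(add(add(add(Z, SSSZ), mul(Z, add(Z, SSSZ))), mul(Z, mul(SZ, add(Z, SSSZ))))))))))
  step 30: S(S(S(S(S(S(add(add(SSSZ, mul(Z, add(Z, SSSZ))), mul(Z, mul(SZ, add(Z, SSSZ))))))))))
  step 31: S(S(S(S(S(S(add(S(add(SSZ, mul(Z, add(Z, SSSZ)))), mul(Z, mul(SZ, add(Z, SSSZ))))))))))
  step 32: S(S(S(S(S(S(S(add(add(SSZ, mul(Z, add(Z, SSSZ))), mul(Z, mul(SZ, add(Z, SSSZ)))))))))))
  step 33: S(S(S(S(S(S(S(add(S(add(SZ, mul(Z, add(Z, SSSZ)))), mul(Z, mul(SZ, add(Z, SSSZ)))))))))))
  step 34: S(S(S(S(S(S(S(S(add(add(SZ, mul(Z, add(Z, SSSZ))), mul(Z, mul(SZ, add(Z, SSSZ))))))))))))
  step 35: S(S(S(S(S(S(S(S(add(S(add(Z, mul(Z, add(Z, SSSZ)))), mul(Z, mul(SZ, add(Z, SSSZ))))))))))))
  step 36: S(S(S(S(S(S(S(S(S(add(add(Z, mul(Z, add(Z, SSSZ))), mul(Z, mul(SZ, add(Z, SSSZ)))))))))))))
  step 37: S(S(S(S(S(S(S(S(S(add(mul(Z, add(Z, SSSZ)), mul(Z, mul(SZ, add(Z, SSSZ)))))))))))))
  step 38: S(S(S(S(S(S(S(S(S(add(Z, mul(Z, mul(SZ, add(Z, SSSZ)))))))))))))
  step 39: S(S(S(S(S(S(S(S(S(mul(Z, mul(SZ, add(Z, SSSZ))))))))))))
  step 40: S^9(Z)

Answer: normal form = S^9(Z)  (in 40 steps)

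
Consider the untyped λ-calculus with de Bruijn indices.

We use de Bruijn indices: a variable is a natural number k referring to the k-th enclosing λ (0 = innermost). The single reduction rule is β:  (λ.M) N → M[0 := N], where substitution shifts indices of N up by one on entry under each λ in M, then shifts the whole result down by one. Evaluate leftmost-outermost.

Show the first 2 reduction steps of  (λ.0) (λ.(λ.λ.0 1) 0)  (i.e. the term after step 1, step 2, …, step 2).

  start: (λ.0) (λ.(λ.λ.0 1) 0)
  [1] λ.(λ.λ.0 1) 0
  [2] λ.λ.0 1

Answer: after 2 steps: λ.λ.0 1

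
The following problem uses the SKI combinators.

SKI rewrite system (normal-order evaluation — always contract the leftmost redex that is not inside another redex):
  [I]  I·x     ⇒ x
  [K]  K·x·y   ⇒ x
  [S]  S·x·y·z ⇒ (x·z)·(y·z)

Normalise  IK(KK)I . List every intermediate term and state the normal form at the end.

  start: IK(KK)I
  →1  K(KK)I
  →2  KK

Answer: normal form = KK  (in 2 steps)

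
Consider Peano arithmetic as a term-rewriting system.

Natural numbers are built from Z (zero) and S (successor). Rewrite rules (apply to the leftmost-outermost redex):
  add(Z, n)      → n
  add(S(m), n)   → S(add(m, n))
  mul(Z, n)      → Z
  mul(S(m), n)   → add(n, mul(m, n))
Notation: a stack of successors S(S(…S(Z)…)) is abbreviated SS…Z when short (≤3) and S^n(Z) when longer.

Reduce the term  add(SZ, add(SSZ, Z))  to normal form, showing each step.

Answer: normal form = SSSZ  (in 5 steps)

Working:
  start: add(SZ, add(SSZ, Z))
  →1  S(add(Z, add(SSZ, Z)))
  →2  S(add(SSZ, Z))
  →3  S(S(add(SZ, Z)))
  →4  S(S(S(add(Z, Z))))
  →5  SSSZ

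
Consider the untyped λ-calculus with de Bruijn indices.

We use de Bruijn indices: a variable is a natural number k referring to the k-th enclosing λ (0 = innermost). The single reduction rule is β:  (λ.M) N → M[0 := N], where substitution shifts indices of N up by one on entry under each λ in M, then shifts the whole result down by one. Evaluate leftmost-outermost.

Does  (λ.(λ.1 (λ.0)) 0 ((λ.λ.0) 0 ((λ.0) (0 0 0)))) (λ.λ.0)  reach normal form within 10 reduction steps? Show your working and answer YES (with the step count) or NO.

  start: (λ.(λ.1 (λ.0)) 0 ((λ.λ.0) 0 ((λ.0) (0 0 0)))) (λ.λ.0)
  →1  (λ.(λ.λ.0) (λ.0)) (λ.λ.0) ((λ.λ.0) (λ.λ.0) ((λ.0) ((λ.λ.0) (λ.λ.0) (λ.λ.0))))
  →2  (λ.λ.0) (λ.0) ((λ.λ.0) (λ.λ.0) ((λ.0) ((λ.λ.0) (λ.λ.0) (λ.λ.0))))
  →3  (λ.0) ((λ.λ.0) (λ.λ.0) ((λ.0) ((λ.λ.0) (λ.λ.0) (λ.λ.0))))
  →4  (λ.λ.0) (λ.λ.0) ((λ.0) ((λ.λ.0) (λ.λ.0) (λ.λ.0)))
  →5  (λ.0) ((λ.0) ((λ.λ.0) (λ.λ.0) (λ.λ.0)))
  →6  (λ.0) ((λ.λ.0) (λ.λ.0) (λ.λ.0))
  →7  (λ.λ.0) (λ.λ.0) (λ.λ.0)
  →8  (λ.0) (λ.λ.0)
  →9  λ.λ.0

Answer: YES — reaches normal form λ.λ.0 in 9 ≤ 10 steps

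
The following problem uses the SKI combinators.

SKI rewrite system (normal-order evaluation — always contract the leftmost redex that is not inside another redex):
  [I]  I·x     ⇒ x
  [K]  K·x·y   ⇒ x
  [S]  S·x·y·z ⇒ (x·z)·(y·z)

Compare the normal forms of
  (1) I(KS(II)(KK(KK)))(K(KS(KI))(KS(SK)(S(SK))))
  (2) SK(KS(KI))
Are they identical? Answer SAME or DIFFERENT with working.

Term A:
  start: I(KS(II)(KK(KK)))(K(KS(KI))(KS(SK)(S(SK))))
  →1  KS(II)(KK(KK))(K(KS(KI))(KS(SK)(S(SK))))
  →2  S(KK(KK))(K(KS(KI))(KS(SK)(S(SK))))
  →3  SK(K(KS(KI))(KS(SK)(S(SK))))
  →4  SK(KS(KI))
  →5  SKS

Term B:
  start: SK(KS(KI))
  →1  SKS

Answer: SAME — A ⇓ SKS, B ⇓ SKS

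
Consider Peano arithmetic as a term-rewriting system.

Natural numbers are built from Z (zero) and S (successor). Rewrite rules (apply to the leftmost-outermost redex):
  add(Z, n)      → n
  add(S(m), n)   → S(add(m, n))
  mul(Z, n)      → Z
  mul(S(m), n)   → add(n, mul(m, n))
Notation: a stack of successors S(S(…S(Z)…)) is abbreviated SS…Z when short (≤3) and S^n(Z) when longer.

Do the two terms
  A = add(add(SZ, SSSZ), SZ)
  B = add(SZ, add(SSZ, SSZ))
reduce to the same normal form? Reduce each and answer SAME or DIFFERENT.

Term A:
  start: add(add(SZ, SSSZ), SZ)
  step 1: add(S(add(Z, SSSZ)), SZ)
  step 2: S(add(add(Z, SSSZ), SZ))
  step 3: S(add(SSSZ, SZ))
  step 4: S(S(add(SSZ, SZ)))
  step 5: S(S(S(add(SZ, SZ))))
  step 6: S(S(S(S(add(Z, SZ)))))
  step 7: S^5(Z)

Term B:
  start: add(SZ, add(SSZ, SSZ))
  step 1: S(add(Z, add(SSZ, SSZ)))
  step 2: S(add(SSZ, SSZ))
  step 3: S(S(add(SZ, SSZ)))
  step 4: S(S(S(add(Z, SSZ))))
  step 5: S^5(Z)

Answer: SAME — A ⇓ S^5(Z), B ⇓ S^5(Z)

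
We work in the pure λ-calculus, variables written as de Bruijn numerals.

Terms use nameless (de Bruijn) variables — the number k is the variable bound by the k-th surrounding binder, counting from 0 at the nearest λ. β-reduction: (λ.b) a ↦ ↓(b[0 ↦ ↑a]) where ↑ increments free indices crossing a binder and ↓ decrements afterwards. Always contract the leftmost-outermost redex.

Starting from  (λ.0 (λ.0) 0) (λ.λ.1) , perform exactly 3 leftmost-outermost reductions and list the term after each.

  start: (λ.0 (λ.0) 0) (λ.λ.1)
  step 1: (λ.λ.1) (λ.0) (λ.λ.1)
  step 2: (λ.λ.0) (λ.λ.1)
  step 3: λ.0

Answer: after 3 steps: λ.0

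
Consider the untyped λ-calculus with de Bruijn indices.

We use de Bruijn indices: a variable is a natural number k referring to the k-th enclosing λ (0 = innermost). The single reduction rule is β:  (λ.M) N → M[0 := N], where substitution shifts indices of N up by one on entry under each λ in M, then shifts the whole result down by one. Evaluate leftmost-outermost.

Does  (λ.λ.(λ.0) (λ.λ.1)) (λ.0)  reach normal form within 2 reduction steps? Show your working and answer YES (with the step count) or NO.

  start: (λ.λ.(λ.0) (λ.λ.1)) (λ.0)
  [1] λ.(λ.0) (λ.λ.1)
  [2] λ.λ.λ.1

Answer: YES — reaches normal form λ.λ.λ.1 in 2 ≤ 2 steps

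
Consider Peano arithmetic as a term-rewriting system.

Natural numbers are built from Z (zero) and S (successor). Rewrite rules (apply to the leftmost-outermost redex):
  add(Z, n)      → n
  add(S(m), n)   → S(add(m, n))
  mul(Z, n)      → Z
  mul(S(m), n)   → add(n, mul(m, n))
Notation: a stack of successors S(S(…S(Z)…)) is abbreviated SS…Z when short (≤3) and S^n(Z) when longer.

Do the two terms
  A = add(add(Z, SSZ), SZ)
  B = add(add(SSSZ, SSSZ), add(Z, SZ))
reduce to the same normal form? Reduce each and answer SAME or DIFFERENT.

Term A:
  start: add(add(Z, SSZ), SZ)
  step 1: add(SSZ, SZ)
  step 2: S(add(SZ, SZ))
  step 3: S(S(add(Z, SZ)))
  step 4: SSSZ

Term B:
  start: add(add(SSSZ, SSSZ), add(Z, SZ))
  step 1: add(S(add(SSZ, SSSZ)), add(Z, SZ))
  step 2: S(add(add(SSZ, SSSZ), add(Z, SZ)))
  step 3: S(add(S(add(SZ, SSSZ)), add(Z, SZ)))
  step 4: S(S(add(add(SZ, SSSZ), add(Z, SZ))))
  step 5: S(S(add(S(add(Z, SSSZ)), add(Z, SZ))))
  step 6: S(S(S(add(add(Z, SSSZ), add(Z, SZ)))))
  step 7: S(S(S(add(SSSZ, add(Z, SZ)))))
  step 8: S(S(S(S(add(SSZ, add(Z, SZ))))))
  step 9: S(S(S(S(S(add(SZ, add(Z, SZ)))))))
  step 10: S(S(S(S(S(S(add(Z, add(Z, SZ))))))))
  step 11: S(S(S(S(S(S(add(Z, SZ)))))))
  step 12: S^7(Z)

Answer: DIFFERENT — A ⇓ SSSZ, B ⇓ S^7(Z)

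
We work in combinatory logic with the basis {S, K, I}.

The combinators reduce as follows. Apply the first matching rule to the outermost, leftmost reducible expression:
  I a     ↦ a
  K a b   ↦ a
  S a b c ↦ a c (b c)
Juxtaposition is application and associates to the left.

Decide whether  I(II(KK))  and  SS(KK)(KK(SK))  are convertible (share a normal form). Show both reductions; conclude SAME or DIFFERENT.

Term A:
  start: I(II(KK))
  step 1: II(KK)
  step 2: I(KK)
  step 3: KK

Term B:
  start: SS(KK)(KK(SK))
  step 1: S(KK(SK))(KK(KK(SK)))
  step 2: SK(KK(KK(SK)))
  step 3: SKK

Answer: DIFFERENT — A ⇓ KK, B ⇓ SKK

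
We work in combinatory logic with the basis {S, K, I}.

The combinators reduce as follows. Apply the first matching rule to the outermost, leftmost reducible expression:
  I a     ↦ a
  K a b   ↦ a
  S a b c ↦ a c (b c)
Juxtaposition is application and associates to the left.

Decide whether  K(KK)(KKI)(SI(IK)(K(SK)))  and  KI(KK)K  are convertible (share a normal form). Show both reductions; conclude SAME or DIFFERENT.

Answer: SAME — A ⇓ K, B ⇓ K

Derivation:
Term A:
  start: K(KK)(KKI)(SI(IK)(K(SK)))
  [1] KK(SI(IK)(K(SK)))
  [2] K

Term B:
  start: KI(KK)K
  [1] IK
  [2] K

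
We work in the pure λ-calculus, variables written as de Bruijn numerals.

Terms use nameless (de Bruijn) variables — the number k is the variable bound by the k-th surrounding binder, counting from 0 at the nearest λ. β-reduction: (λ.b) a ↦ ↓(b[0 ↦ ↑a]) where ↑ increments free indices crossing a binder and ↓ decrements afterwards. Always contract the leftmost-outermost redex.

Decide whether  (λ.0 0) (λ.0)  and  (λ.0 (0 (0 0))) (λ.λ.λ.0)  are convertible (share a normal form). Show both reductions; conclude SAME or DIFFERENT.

Answer: DIFFERENT — A ⇓ λ.0, B ⇓ λ.λ.0

Derivation:
Term A:
  start: (λ.0 0) (λ.0)
  [1] (λ.0) (λ.0)
  [2] λ.0

Term B:
  start: (λ.0 (0 (0 0))) (λ.λ.λ.0)
  [1] (λ.λ.λ.0) ((λ.λ.λ.0) ((λ.λ.λ.0) (λ.λ.λ.0)))
  [2] λ.λ.0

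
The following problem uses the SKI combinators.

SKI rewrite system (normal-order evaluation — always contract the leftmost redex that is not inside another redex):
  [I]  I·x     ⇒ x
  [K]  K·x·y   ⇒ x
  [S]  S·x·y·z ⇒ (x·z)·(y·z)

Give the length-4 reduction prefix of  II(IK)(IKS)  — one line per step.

  start: II(IK)(IKS)
  step 1: I(IK)(IKS)
  step 2: IK(IKS)
  step 3: K(IKS)
  step 4: K(KS)

Answer: after 4 steps: K(KS)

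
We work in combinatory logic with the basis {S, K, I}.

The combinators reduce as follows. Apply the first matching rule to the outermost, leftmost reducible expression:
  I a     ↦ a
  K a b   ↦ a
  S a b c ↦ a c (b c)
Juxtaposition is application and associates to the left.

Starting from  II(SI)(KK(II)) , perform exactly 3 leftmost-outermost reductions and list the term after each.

  start: II(SI)(KK(II))
  step 1: I(SI)(KK(II))
  step 2: SI(KK(II))
  step 3: SIK

Answer: after 3 steps: SIK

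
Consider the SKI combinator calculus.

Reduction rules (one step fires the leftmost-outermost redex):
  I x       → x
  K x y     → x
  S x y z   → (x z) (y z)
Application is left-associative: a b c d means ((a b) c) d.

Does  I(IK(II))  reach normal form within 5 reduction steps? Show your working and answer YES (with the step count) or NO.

Answer: YES — reaches normal form KI in 3 ≤ 5 steps

Working:
  start: I(IK(II))
  →1  IK(II)
  →2  K(II)
  →3  KI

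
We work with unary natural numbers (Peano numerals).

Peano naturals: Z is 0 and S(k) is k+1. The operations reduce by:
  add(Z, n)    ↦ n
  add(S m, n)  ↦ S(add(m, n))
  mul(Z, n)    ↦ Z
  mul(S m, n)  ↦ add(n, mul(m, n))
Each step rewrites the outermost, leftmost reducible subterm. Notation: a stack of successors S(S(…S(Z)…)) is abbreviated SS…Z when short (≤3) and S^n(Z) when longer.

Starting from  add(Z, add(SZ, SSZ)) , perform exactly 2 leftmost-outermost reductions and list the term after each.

  start: add(Z, add(SZ, SSZ))
  [1] add(SZ, SSZ)
  [2] S(add(Z, SSZ))

Answer: after 2 steps: S(add(Z, SSZ))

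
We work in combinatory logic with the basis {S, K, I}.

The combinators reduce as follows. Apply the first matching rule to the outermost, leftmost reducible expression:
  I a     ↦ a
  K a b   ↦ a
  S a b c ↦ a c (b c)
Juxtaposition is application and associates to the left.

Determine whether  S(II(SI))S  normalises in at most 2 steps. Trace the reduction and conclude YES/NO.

Answer: YES — reaches normal form S(SI)S in 2 ≤ 2 steps

Working:
  start: S(II(SI))S
  [1] S(I(SI))S
  [2] S(SI)S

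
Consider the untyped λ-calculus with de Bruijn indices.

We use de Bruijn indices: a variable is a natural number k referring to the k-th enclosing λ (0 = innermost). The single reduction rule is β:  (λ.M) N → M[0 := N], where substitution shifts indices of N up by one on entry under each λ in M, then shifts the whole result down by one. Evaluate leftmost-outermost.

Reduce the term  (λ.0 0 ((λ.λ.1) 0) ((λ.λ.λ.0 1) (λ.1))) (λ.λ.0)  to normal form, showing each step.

  start: (λ.0 0 ((λ.λ.1) 0) ((λ.λ.λ.0 1) (λ.1))) (λ.λ.0)
  →1  (λ.λ.0) (λ.λ.0) ((λ.λ.1) (λ.λ.0)) ((λ.λ.λ.0 1) (λ.λ.λ.0))
  →2  (λ.0) ((λ.λ.1) (λ.λ.0)) ((λ.λ.λ.0 1) (λ.λ.λ.0))
  →3  (λ.λ.1) (λ.λ.0) ((λ.λ.λ.0 1) (λ.λ.λ.0))
  →4  (λ.λ.λ.0) ((λ.λ.λ.0 1) (λ.λ.λ.0))
  →5  λ.λ.0

Answer: normal form = λ.λ.0  (in 5 steps)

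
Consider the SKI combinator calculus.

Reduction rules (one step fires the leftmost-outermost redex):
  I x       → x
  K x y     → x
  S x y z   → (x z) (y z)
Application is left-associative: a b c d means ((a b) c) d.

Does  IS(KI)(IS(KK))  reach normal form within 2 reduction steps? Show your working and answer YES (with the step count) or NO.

  start: IS(KI)(IS(KK))
  step 1: S(KI)(IS(KK))
  step 2: S(KI)(S(KK))

Answer: YES — reaches normal form S(KI)(S(KK)) in 2 ≤ 2 steps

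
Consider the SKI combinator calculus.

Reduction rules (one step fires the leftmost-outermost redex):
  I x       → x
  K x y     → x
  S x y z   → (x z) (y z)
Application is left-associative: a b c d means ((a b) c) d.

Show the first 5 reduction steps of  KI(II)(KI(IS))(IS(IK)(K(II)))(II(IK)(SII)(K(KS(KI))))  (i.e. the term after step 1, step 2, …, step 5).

  start: KI(II)(KI(IS))(IS(IK)(K(II)))(II(IK)(SII)(K(KS(KI))))
  [1] I(KI(IS))(IS(IK)(K(II)))(II(IK)(SII)(K(KS(KI))))
  [2] KI(IS)(IS(IK)(K(II)))(II(IK)(SII)(K(KS(KI))))
  [3] I(IS(IK)(K(II)))(II(IK)(SII)(K(KS(KI))))
  [4] IS(IK)(K(II))(II(IK)(SII)(K(KS(KI))))
  [5] S(IK)(K(II))(II(IK)(SII)(K(KS(KI))))

Answer: after 5 steps: S(IK)(K(II))(II(IK)(SII)(K(KS(KI))))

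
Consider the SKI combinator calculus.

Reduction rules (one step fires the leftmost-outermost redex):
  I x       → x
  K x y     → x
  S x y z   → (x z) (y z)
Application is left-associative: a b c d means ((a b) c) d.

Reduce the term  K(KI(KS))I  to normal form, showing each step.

Answer: normal form = I  (in 2 steps)

Working:
  start: K(KI(KS))I
  →1  KI(KS)
  →2  I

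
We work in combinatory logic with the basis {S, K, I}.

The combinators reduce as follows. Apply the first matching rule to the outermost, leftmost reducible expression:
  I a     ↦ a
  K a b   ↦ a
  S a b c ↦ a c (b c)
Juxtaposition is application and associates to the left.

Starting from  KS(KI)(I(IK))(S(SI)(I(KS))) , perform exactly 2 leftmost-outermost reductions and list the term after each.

  start: KS(KI)(I(IK))(S(SI)(I(KS)))
  [1] S(I(IK))(S(SI)(I(KS)))
  [2] S(IK)(S(SI)(I(KS)))

Answer: after 2 steps: S(IK)(S(SI)(I(KS)))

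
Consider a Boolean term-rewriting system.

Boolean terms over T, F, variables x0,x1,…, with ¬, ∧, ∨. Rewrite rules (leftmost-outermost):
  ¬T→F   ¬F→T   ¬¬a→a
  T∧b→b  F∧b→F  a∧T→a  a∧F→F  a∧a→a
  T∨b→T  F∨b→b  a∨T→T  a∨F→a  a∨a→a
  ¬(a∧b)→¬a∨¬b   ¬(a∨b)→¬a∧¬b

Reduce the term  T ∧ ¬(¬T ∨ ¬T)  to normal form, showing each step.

  start: T ∧ ¬(¬T ∨ ¬T)
  step 1: ¬(¬T ∨ ¬T)
  step 2: ¬¬T ∧ ¬¬T
  step 3: ¬¬T
  step 4: T

Answer: normal form = T  (in 4 steps)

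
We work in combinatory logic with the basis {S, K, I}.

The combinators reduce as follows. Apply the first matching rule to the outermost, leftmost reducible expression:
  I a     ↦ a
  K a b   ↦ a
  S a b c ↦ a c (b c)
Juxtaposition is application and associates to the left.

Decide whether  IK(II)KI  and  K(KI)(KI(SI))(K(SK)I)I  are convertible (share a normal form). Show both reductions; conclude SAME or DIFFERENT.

Term A:
  start: IK(II)KI
  step 1: K(II)KI
  step 2: III
  step 3: II
  step 4: I

Term B:
  start: K(KI)(KI(SI))(K(SK)I)I
  step 1: KI(K(SK)I)I
  step 2: II
  step 3: I

Answer: SAME — A ⇓ I, B ⇓ I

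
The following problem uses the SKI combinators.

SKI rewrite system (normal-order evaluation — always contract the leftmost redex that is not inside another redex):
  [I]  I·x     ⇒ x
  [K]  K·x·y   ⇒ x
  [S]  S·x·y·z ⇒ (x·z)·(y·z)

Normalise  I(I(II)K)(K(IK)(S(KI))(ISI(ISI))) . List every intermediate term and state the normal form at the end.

Answer: normal form = K(K(SI(SI)))  (in 8 steps)

Reduction:
  start: I(I(II)K)(K(IK)(S(KI))(ISI(ISI)))
  [1] I(II)K(K(IK)(S(KI))(ISI(ISI)))
  [2] IIK(K(IK)(S(KI))(ISI(ISI)))
  [3] IK(K(IK)(S(KI))(ISI(ISI)))
  [4] K(K(IK)(S(KI))(ISI(ISI)))
  [5] K(IK(ISI(ISI)))
  [6] K(K(ISI(ISI)))
  [7] K(K(SI(ISI)))
  [8] K(K(SI(SI)))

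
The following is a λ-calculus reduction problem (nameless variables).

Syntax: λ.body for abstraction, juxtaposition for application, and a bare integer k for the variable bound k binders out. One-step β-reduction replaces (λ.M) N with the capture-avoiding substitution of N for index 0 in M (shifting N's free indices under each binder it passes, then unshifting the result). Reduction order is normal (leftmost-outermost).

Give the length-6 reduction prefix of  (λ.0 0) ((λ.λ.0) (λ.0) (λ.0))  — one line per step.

Answer: after 6 steps: λ.0

Derivation:
  start: (λ.0 0) ((λ.λ.0) (λ.0) (λ.0))
  [1] (λ.λ.0) (λ.0) (λ.0) ((λ.λ.0) (λ.0) (λ.0))
  [2] (λ.0) (λ.0) ((λ.λ.0) (λ.0) (λ.0))
  [3] (λ.0) ((λ.λ.0) (λ.0) (λ.0))
  [4] (λ.λ.0) (λ.0) (λ.0)
  [5] (λ.0) (λ.0)
  [6] λ.0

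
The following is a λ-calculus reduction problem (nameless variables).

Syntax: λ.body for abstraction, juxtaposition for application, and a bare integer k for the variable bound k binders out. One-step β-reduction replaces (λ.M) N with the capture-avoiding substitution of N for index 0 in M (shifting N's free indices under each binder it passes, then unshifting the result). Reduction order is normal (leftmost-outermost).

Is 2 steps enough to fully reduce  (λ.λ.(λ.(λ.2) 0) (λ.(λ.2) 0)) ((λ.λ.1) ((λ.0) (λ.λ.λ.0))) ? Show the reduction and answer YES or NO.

  start: (λ.λ.(λ.(λ.2) 0) (λ.(λ.2) 0)) ((λ.λ.1) ((λ.0) (λ.λ.λ.0)))
  →1  λ.(λ.(λ.2) 0) (λ.(λ.2) 0)
  →2  λ.(λ.1) (λ.(λ.2) 0)

Answer: NO — after 2 steps the term is λ.(λ.1) (λ.(λ.2) 0), not yet normal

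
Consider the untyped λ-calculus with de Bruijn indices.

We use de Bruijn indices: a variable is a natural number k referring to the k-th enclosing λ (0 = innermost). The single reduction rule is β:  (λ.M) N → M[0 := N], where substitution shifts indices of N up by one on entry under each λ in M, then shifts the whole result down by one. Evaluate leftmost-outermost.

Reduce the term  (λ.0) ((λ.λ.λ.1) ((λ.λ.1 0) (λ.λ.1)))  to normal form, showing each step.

  start: (λ.0) ((λ.λ.λ.1) ((λ.λ.1 0) (λ.λ.1)))
  step 1: (λ.λ.λ.1) ((λ.λ.1 0) (λ.λ.1))
  step 2: λ.λ.1

Answer: normal form = λ.λ.1  (in 2 steps)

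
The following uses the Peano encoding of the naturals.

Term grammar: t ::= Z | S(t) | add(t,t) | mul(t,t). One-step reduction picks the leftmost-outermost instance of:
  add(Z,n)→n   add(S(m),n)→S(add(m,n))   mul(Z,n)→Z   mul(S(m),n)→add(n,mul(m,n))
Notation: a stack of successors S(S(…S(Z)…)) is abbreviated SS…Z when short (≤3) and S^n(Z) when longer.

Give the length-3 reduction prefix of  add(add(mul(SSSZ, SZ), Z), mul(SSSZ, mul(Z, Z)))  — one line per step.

  start: add(add(mul(SSSZ, SZ), Z), mul(SSSZ, mul(Z, Z)))
  →1  add(add(add(SZ, mul(SSZ, SZ)), Z), mul(SSSZ, mul(Z, Z)))
  →2  add(add(S(add(Z, mul(SSZ, SZ))), Z), mul(SSSZ, mul(Z, Z)))
  →3  add(S(add(add(Z, mul(SSZ, SZ)), Z)), mul(SSSZ, mul(Z, Z)))

Answer: after 3 steps: add(S(add(add(Z, mul(SSZ, SZ)), Z)), mul(SSSZ, mul(Z, Z)))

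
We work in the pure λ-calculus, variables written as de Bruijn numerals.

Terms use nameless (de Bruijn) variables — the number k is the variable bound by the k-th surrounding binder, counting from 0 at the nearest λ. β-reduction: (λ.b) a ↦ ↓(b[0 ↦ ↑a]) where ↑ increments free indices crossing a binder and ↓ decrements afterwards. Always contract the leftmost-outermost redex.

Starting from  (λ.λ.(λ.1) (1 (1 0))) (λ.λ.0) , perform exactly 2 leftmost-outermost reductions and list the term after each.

Answer: after 2 steps: λ.0

Derivation:
  start: (λ.λ.(λ.1) (1 (1 0))) (λ.λ.0)
  [1] λ.(λ.1) ((λ.λ.0) ((λ.λ.0) 0))
  [2] λ.0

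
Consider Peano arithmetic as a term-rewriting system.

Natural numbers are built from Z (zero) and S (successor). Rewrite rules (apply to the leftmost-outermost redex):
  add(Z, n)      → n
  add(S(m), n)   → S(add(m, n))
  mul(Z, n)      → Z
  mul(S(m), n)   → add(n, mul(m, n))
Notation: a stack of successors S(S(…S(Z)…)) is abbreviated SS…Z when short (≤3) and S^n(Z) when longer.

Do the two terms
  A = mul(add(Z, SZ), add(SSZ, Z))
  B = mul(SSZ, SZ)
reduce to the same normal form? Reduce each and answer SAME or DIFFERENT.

Answer: SAME — A ⇓ SSZ, B ⇓ SSZ

Working:
Term A:
  start: mul(add(Z, SZ), add(SSZ, Z))
  →1  mul(SZ, add(SSZ, Z))
  →2  add(add(SSZ, Z), mul(Z, add(SSZ, Z)))
  →3  add(S(add(SZ, Z)), mul(Z, add(SSZ, Z)))
  →4  S(add(add(SZ, Z), mul(Z, add(SSZ, Z))))
  →5  S(add(S(add(Z, Z)), mul(Z, add(SSZ, Z))))
  →6  S(S(add(add(Z, Z), mul(Z, add(SSZ, Z)))))
  →7  S(S(add(Z, mul(Z, add(SSZ, Z)))))
  →8  S(S(mul(Z, add(SSZ, Z))))
  →9  SSZ

Term B:
  start: mul(SSZ, SZ)
  →1  add(SZ, mul(SZ, SZ))
  →2  S(add(Z, mul(SZ, SZ)))
  →3  S(mul(SZ, SZ))
  →4  S(add(SZ, mul(Z, SZ)))
  →5  S(S(add(Z, mul(Z, SZ))))
  →6  S(S(mul(Z, SZ)))
  →7  SSZ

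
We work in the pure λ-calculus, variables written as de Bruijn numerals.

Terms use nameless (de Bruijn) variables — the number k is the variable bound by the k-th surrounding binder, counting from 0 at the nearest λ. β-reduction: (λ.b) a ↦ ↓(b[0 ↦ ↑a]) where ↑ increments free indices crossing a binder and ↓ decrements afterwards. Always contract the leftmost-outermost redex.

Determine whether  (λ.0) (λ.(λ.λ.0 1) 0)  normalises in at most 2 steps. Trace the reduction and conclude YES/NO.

  start: (λ.0) (λ.(λ.λ.0 1) 0)
  →1  λ.(λ.λ.0 1) 0
  →2  λ.λ.0 1

Answer: YES — reaches normal form λ.λ.0 1 in 2 ≤ 2 steps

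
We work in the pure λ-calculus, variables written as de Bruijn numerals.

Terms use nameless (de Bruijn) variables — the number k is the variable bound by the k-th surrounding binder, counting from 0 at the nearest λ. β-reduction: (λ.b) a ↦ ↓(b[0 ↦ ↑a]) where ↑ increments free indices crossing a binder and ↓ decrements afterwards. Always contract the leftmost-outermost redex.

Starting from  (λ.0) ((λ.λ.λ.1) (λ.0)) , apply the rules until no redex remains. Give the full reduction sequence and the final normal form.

  start: (λ.0) ((λ.λ.λ.1) (λ.0))
  step 1: (λ.λ.λ.1) (λ.0)
  step 2: λ.λ.1

Answer: normal form = λ.λ.1  (in 2 steps)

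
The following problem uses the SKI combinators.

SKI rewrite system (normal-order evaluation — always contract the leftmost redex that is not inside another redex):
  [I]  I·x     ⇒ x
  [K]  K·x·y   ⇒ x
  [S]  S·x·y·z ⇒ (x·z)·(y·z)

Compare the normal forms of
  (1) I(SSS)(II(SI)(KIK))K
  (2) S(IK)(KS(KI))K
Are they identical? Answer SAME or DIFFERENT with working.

Term A:
  start: I(SSS)(II(SI)(KIK))K
  →1  SSS(II(SI)(KIK))K
  →2  S(II(SI)(KIK))(S(II(SI)(KIK)))K
  →3  II(SI)(KIK)K(S(II(SI)(KIK))K)
  →4  I(SI)(KIK)K(S(II(SI)(KIK))K)
  →5  SI(KIK)K(S(II(SI)(KIK))K)
  →6  IK(KIKK)(S(II(SI)(KIK))K)
  →7  K(KIKK)(S(II(SI)(KIK))K)
  →8  KIKK
  →9  IK
  →10  K

Term B:
  start: S(IK)(KS(KI))K
  →1  IKK(KS(KI)K)
  →2  KK(KS(KI)K)
  →3  K

Answer: SAME — A ⇓ K, B ⇓ K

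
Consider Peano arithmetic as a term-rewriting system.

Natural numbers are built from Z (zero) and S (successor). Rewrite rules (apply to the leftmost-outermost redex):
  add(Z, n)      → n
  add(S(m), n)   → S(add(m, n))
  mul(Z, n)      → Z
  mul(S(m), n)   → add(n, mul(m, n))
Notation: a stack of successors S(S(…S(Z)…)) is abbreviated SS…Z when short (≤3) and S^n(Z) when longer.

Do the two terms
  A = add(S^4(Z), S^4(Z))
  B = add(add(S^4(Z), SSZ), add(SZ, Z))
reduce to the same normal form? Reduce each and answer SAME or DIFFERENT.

Answer: DIFFERENT — A ⇓ S^8(Z), B ⇓ S^7(Z)

Derivation:
Term A:
  start: add(S^4(Z), S^4(Z))
  →1  S(add(SSSZ, S^4(Z)))
  →2  S(S(add(SSZ, S^4(Z))))
  →3  S(S(S(add(SZ, S^4(Z)))))
  →4  S(S(S(S(add(Z, S^4(Z))))))
  →5  S^8(Z)

Term B:
  start: add(add(S^4(Z), SSZ), add(SZ, Z))
  →1  add(S(add(SSSZ, SSZ)), add(SZ, Z))
  →2  S(add(add(SSSZ, SSZ), add(SZ, Z)))
  →3  S(add(S(add(SSZ, SSZ)), add(SZ, Z)))
  →4  S(S(add(add(SSZ, SSZ), add(SZ, Z))))
  →5  S(S(add(S(add(SZ, SSZ)), add(SZ, Z))))
  →6  S(S(S(add(add(SZ, SSZ), add(SZ, Z)))))
  →7  S(S(S(add(S(add(Z, SSZ)), add(SZ, Z)))))
  →8  S(S(S(S(add(add(Z, SSZ), add(SZ, Z))))))
  →9  S(S(S(S(add(SSZ, add(SZ, Z))))))
  →10  S(S(S(S(S(add(SZ, add(SZ, Z)))))))
  →11  S(S(S(S(S(S(add(Z, add(SZ, Z))))))))
  →12  S(S(S(S(S(S(add(SZ, Z)))))))
  →13  S(S(S(S(S(S(S(add(Z, Z))))))))
  →14  S^7(Z)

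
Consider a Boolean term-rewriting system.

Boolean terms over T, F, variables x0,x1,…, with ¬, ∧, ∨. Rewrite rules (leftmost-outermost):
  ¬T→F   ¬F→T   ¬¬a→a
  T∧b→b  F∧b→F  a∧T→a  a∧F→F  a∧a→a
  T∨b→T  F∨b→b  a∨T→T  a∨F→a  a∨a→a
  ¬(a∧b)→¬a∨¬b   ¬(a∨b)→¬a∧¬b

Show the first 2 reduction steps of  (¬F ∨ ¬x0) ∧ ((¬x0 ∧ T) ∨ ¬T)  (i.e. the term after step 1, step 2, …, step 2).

  start: (¬F ∨ ¬x0) ∧ ((¬x0 ∧ T) ∨ ¬T)
  →1  (T ∨ ¬x0) ∧ ((¬x0 ∧ T) ∨ ¬T)
  →2  T ∧ ((¬x0 ∧ T) ∨ ¬T)

Answer: after 2 steps: T ∧ ((¬x0 ∧ T) ∨ ¬T)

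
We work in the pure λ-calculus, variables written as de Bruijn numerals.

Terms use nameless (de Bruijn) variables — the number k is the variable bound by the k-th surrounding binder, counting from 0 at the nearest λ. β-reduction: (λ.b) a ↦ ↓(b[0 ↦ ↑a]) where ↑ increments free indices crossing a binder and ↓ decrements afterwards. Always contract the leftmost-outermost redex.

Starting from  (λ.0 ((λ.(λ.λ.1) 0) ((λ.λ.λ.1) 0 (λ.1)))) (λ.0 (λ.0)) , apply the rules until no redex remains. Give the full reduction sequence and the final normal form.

  start: (λ.0 ((λ.(λ.λ.1) 0) ((λ.λ.λ.1) 0 (λ.1)))) (λ.0 (λ.0))
  step 1: (λ.0 (λ.0)) ((λ.(λ.λ.1) 0) ((λ.λ.λ.1) (λ.0 (λ.0)) (λ.λ.0 (λ.0))))
  step 2: (λ.(λ.λ.1) 0) ((λ.λ.λ.1) (λ.0 (λ.0)) (λ.λ.0 (λ.0))) (λ.0)
  step 3: (λ.λ.1) ((λ.λ.λ.1) (λ.0 (λ.0)) (λ.λ.0 (λ.0))) (λ.0)
  step 4: (λ.(λ.λ.λ.1) (λ.0 (λ.0)) (λ.λ.0 (λ.0))) (λ.0)
  step 5: (λ.λ.λ.1) (λ.0 (λ.0)) (λ.λ.0 (λ.0))
  step 6: (λ.λ.1) (λ.λ.0 (λ.0))
  step 7: λ.λ.λ.0 (λ.0)

Answer: normal form = λ.λ.λ.0 (λ.0)  (in 7 steps)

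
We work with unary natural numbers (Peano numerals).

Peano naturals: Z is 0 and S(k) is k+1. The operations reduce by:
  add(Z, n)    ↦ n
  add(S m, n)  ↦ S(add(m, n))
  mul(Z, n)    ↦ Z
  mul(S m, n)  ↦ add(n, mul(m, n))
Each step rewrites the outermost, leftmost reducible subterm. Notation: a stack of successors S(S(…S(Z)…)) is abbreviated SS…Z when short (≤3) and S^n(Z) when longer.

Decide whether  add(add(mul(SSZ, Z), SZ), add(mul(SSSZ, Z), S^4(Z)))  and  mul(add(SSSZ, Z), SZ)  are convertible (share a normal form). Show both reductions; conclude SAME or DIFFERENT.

Answer: DIFFERENT — A ⇓ S^5(Z), B ⇓ SSSZ

Reduction:
Term A:
  start: add(add(mul(SSZ, Z), SZ), add(mul(SSSZ, Z), S^4(Z)))
  →1  add(add(add(Z, mul(SZ, Z)), SZ), add(mul(SSSZ, Z), S^4(Z)))
  →2  add(add(mul(SZ, Z), SZ), add(mul(SSSZ, Z), S^4(Z)))
  →3  add(add(add(Z, mul(Z, Z)), SZ), add(mul(SSSZ, Z), S^4(Z)))
  →4  add(add(mul(Z, Z), SZ), add(mul(SSSZ, Z), S^4(Z)))
  →5  add(add(Z, SZ), add(mul(SSSZ, Z), S^4(Z)))
  →6  add(SZ, add(mul(SSSZ, Z), S^4(Z)))
  →7  S(add(Z, add(mul(SSSZ, Z), S^4(Z))))
  →8  S(add(mul(SSSZ, Z), S^4(Z)))
  →9  S(add(add(Z, mul(SSZ, Z)), S^4(Z)))
  →10  S(add(mul(SSZ, Z), S^4(Z)))
  →11  S(add(add(Z, mul(SZ, Z)), S^4(Z)))
  →12  S(add(mul(SZ, Z), S^4(Z)))
  →13  S(add(add(Z, mul(Z, Z)), S^4(Z)))
  →14  S(add(mul(Z, Z), S^4(Z)))
  →15  S(add(Z, S^4(Z)))
  →16  S^5(Z)

Term B:
  start: mul(add(SSSZ, Z), SZ)
  →1  mul(S(add(SSZ, Z)), SZ)
  →2  add(SZ, mul(add(SSZ, Z), SZ))
  →3  S(add(Z, mul(add(SSZ, Z), SZ)))
  →4  S(mul(add(SSZ, Z), SZ))
  →5  S(mul(S(add(SZ, Z)), SZ))
  →6  S(add(SZ, mul(add(SZ, Z), SZ)))
  →7  S(S(add(Z, mul(add(SZ, Z), SZ))))
  →8  S(S(mul(add(SZ, Z), SZ)))
  →9  S(S(mul(S(add(Z, Z)), SZ)))
  →10  S(S(add(SZ, mul(add(Z, Z), SZ))))
  →11  S(S(S(add(Z, mul(add(Z, Z), SZ)))))
  →12  S(S(S(mul(add(Z, Z), SZ))))
  →13  S(S(S(mul(Z, SZ))))
  →14  SSSZ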